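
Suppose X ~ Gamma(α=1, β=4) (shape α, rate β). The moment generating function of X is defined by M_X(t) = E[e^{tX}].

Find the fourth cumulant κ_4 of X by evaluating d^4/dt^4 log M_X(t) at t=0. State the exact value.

M_X(t) = 4/(4 - t)
K_X(t) = log M_X(t) = -log(4 - t) + 2*log(2)
D^4[K](t) = 6/(t^4 - 16*t^3 + 96*t^2 - 256*t + 256)

κ_4 = D^4[K](0) = 3/128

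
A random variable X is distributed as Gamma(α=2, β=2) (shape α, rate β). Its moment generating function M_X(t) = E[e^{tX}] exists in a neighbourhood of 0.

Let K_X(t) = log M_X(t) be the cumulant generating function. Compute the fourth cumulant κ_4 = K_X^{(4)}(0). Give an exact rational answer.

M_X(t) = 4/(2 - t)^2
K_X(t) = log M_X(t) = -2*log(2 - t) + 2*log(2)
K^(4)(t) = 12/(t^4 - 8*t^3 + 24*t^2 - 32*t + 16)

κ_4 = K^(4)(0) = 3/4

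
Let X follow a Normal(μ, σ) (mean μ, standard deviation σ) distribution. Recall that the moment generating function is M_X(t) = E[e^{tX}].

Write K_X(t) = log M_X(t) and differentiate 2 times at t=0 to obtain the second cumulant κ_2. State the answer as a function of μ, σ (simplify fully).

κ_2 = D^2[K](0) = σ^2

M_X(t) = e^(μ*t + σ^2*t^2/2)
K_X(t) = log M_X(t) = μ*t + σ^2*t^2/2
D^2[K](t) = σ^2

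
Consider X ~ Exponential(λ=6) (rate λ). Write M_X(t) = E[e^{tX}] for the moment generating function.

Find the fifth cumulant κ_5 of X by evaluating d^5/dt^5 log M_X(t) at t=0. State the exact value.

κ_5 = K^(5)(0) = 1/324

M_X(t) = 6/(6 - t)
K_X(t) = log M_X(t) = -log(6 - t) + log(6)
K^(5)(t) = -24/(t^5 - 30*t^4 + 360*t^3 - 2160*t^2 + 6480*t - 7776)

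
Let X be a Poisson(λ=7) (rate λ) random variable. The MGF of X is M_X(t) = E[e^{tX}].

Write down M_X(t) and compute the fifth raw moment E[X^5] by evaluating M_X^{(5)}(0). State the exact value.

E[X^5] = M′′′′′(0) = 50134

M_X(t) = e^(7*e^(t) - 7)
M′(t) = 7*e^(-7)*e^(t)*e^(7*e^(t))
M′′(t) = (49*e^(2*t)*e^(7*e^(t)) + 7*e^(t)*e^(7*e^(t)))*e^(-7)
M′′′(t) = (343*e^(3*t)*e^(7*e^(t)) + 147*e^(2*t)*e^(7*e^(t)) + 7*e^(t)*e^(7*e^(t)))*e^(-7)
M′′′′(t) = (2401*e^(4*t)*e^(7*e^(t)) + 2058*e^(3*t)*e^(7*e^(t)) + 343*e^(2*t)*e^(7*e^(t)) + 7*e^(t)*e^(7*e^(t)))*e^(-7)
M′′′′′(t) = (16807*e^(5*t)*e^(7*e^(t)) + 24010*e^(4*t)*e^(7*e^(t)) + 8575*e^(3*t)*e^(7*e^(t)) + 735*e^(2*t)*e^(7*e^(t)) + 7*e^(t)*e^(7*e^(t)))*e^(-7)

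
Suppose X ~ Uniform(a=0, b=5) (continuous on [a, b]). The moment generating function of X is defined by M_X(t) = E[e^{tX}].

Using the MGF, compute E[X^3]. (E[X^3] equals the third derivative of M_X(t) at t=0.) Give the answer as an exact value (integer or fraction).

E[X^3] = D^3[M](0) = 125/4

M_X(t) = (e^(5*t) - 1)/(5*t)
D^3[M](t) = (125*t^3*e^(5*t) - 75*t^2*e^(5*t) + 30*t*e^(5*t) - 6*e^(5*t) + 6)/(5*t^4)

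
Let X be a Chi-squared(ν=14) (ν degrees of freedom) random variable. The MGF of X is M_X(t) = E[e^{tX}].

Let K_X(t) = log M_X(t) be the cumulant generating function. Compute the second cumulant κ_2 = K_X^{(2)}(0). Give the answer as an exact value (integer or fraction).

κ_2 = K^(2)(0) = 28

M_X(t) = (1 - 2*t)^(-7)
K_X(t) = log M_X(t) = -7*log(1 - 2*t)
K^(2)(t) = 28/(4*t^2 - 4*t + 1)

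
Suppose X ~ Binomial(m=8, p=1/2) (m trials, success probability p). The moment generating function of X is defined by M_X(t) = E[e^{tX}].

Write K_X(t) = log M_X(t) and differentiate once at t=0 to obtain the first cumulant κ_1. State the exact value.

κ_1 = K^(1)(0) = 4

M_X(t) = (e^(t)/2 + 1/2)^8
K_X(t) = log M_X(t) = 8*log(e^(t)/2 + 1/2)
K^(1)(t) = 8*e^(t)/(e^(t) + 1)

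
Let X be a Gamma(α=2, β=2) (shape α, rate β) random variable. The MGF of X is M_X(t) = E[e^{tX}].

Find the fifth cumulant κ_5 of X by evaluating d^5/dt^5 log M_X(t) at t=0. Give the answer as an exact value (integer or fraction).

κ_5 = D^5[K](0) = 3/2

M_X(t) = 4/(2 - t)^2
K_X(t) = log M_X(t) = -2*log(2 - t) + 2*log(2)
D^5[K](t) = -48/(t^5 - 10*t^4 + 40*t^3 - 80*t^2 + 80*t - 32)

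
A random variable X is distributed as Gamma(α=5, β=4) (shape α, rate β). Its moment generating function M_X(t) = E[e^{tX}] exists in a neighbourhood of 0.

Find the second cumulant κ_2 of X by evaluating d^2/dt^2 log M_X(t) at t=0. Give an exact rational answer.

κ_2 = K′′(0) = 5/16

M_X(t) = 1024/(4 - t)^5
K_X(t) = log M_X(t) = -5*log(4 - t) + 10*log(2)
K′(t) = -5/(t - 4)
K′′(t) = 5/(t^2 - 8*t + 16)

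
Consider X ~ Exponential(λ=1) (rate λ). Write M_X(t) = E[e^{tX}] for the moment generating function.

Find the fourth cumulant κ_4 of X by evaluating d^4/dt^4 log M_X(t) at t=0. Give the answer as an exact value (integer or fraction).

M_X(t) = 1/(1 - t)
K_X(t) = log M_X(t) = -log(1 - t)
K′(t) = -1/(t - 1)
K′′(t) = 1/(t^2 - 2*t + 1)
K′′′(t) = -2/(t^3 - 3*t^2 + 3*t - 1)
K′′′′(t) = 6/(t^4 - 4*t^3 + 6*t^2 - 4*t + 1)

κ_4 = K′′′′(0) = 6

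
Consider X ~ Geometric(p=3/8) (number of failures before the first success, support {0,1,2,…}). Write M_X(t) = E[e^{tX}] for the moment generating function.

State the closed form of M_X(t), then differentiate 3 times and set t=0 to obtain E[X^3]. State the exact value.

E[X^3] = D^3[M](0) = 415/9

M_X(t) = 3/(8*(1 - 5*e^(t)/8))
D^3[M](t) = (375*e^(3*t) + 2400*e^(2*t) + 960*e^(t))/(625*e^(4*t) - 4000*e^(3*t) + 9600*e^(2*t) - 10240*e^(t) + 4096)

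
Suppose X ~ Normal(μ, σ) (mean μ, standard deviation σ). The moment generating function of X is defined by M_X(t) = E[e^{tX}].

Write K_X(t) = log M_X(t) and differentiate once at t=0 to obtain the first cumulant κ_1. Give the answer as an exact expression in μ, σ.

κ_1 = dK/dt |_{t=0} = μ

M_X(t) = e^(μ*t + σ^2*t^2/2)
K_X(t) = log M_X(t) = μ*t + σ^2*t^2/2
dK/dt = μ + σ^2*t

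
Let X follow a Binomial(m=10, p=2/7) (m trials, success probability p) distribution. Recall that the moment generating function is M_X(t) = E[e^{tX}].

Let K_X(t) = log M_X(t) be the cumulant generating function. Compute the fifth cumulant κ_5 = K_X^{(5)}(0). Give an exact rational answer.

M_X(t) = (2*e^(t)/7 + 5/7)^10
K_X(t) = log M_X(t) = 10*log(2*e^(t)/7 + 5/7)
dK/dt = 20*e^(t)/(2*e^(t) + 5)
d^2K/dt^2 = 100*e^(t)/(4*e^(2*t) + 20*e^(t) + 25)
d^3K/dt^3 = (-200*e^(2*t) + 500*e^(t))/(8*e^(3*t) + 60*e^(2*t) + 150*e^(t) + 125)
d^4K/dt^4 = (400*e^(3*t) - 4000*e^(2*t) + 2500*e^(t))/(16*e^(4*t) + 160*e^(3*t) + 600*e^(2*t) + 1000*e^(t) + 625)
d^5K/dt^5 = (-800*e^(4*t) + 22000*e^(3*t) - 55000*e^(2*t) + 12500*e^(t))/(32*e^(5*t) + 400*e^(4*t) + 2000*e^(3*t) + 5000*e^(2*t) + 6250*e^(t) + 3125)

κ_5 = d^5K/dt^5 |_{t=0} = -21300/16807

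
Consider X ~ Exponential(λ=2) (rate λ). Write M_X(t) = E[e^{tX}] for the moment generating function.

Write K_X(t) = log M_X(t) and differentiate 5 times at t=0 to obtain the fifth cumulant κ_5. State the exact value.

M_X(t) = 2/(2 - t)
K_X(t) = log M_X(t) = -log(2 - t) + log(2)
K′(t) = -1/(t - 2)
K′′(t) = 1/(t^2 - 4*t + 4)
K′′′(t) = -2/(t^3 - 6*t^2 + 12*t - 8)
K′′′′(t) = 6/(t^4 - 8*t^3 + 24*t^2 - 32*t + 16)
K′′′′′(t) = -24/(t^5 - 10*t^4 + 40*t^3 - 80*t^2 + 80*t - 32)

κ_5 = K′′′′′(0) = 3/4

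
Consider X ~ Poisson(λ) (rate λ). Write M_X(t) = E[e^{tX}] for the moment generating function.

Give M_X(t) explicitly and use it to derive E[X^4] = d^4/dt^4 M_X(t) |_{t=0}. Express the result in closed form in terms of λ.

E[X^4] = M^(4)(0) = λ*(λ^3 + 6*λ^2 + 7*λ + 1)

M_X(t) = e^(λ*(e^(t) - 1))
M^(4)(t) = (λ^4*e^(4*t)*e^(λ*e^(t)) + 6*λ^3*e^(3*t)*e^(λ*e^(t)) + 7*λ^2*e^(2*t)*e^(λ*e^(t)) + λ*e^(t)*e^(λ*e^(t)))*e^(-λ)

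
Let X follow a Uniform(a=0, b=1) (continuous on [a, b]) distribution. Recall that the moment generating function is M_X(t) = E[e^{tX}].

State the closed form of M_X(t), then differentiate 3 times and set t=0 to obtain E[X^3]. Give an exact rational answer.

E[X^3] = d^3M/dt^3 |_{t=0} = 1/4

M_X(t) = (e^(t) - 1)/t
dM/dt = (t*e^(t) - e^(t) + 1)/t^2
d^2M/dt^2 = (t^2*e^(t) - 2*t*e^(t) + 2*e^(t) - 2)/t^3
d^3M/dt^3 = (t^3*e^(t) - 3*t^2*e^(t) + 6*t*e^(t) - 6*e^(t) + 6)/t^4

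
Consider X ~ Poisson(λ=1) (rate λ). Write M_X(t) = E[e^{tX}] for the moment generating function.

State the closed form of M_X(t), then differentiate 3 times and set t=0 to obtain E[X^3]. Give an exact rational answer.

M_X(t) = e^(e^(t) - 1)
dM/dt = e^(-1)*e^(t)*e^(e^(t))
d^2M/dt^2 = (e^(2*t)*e^(e^(t)) + e^(t)*e^(e^(t)))*e^(-1)
d^3M/dt^3 = (e^(3*t)*e^(e^(t)) + 3*e^(2*t)*e^(e^(t)) + e^(t)*e^(e^(t)))*e^(-1)

E[X^3] = d^3M/dt^3 |_{t=0} = 5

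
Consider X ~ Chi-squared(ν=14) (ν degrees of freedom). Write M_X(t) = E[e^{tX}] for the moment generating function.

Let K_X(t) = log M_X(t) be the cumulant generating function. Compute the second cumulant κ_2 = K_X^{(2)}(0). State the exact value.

κ_2 = d^2K/dt^2 |_{t=0} = 28

M_X(t) = (1 - 2*t)^(-7)
K_X(t) = log M_X(t) = -7*log(1 - 2*t)
dK/dt = -14/(2*t - 1)
d^2K/dt^2 = 28/(4*t^2 - 4*t + 1)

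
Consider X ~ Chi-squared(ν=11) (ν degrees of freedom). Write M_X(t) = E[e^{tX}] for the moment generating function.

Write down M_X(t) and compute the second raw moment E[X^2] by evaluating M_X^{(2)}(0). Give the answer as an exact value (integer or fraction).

M_X(t) = (1 - 2*t)^(-11/2)
M′(t) = 11/(64*t^6*√(1 - 2*t) - 192*t^5*√(1 - 2*t) + 240*t^4*√(1 - 2*t) - 160*t^3*√(1 - 2*t) + 60*t^2*√(1 - 2*t) - 12*t*√(1 - 2*t) + √(1 - 2*t))
M′′(t) = -143/(128*t^7*√(1 - 2*t) - 448*t^6*√(1 - 2*t) + 672*t^5*√(1 - 2*t) - 560*t^4*√(1 - 2*t) + 280*t^3*√(1 - 2*t) - 84*t^2*√(1 - 2*t) + 14*t*√(1 - 2*t) - √(1 - 2*t))

E[X^2] = M′′(0) = 143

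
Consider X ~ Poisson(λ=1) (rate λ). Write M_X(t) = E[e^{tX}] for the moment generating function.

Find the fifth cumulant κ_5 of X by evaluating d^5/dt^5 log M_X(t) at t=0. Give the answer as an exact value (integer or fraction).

M_X(t) = e^(e^(t) - 1)
K_X(t) = log M_X(t) = e^(t) - 1
K′(t) = e^(t)
K′′(t) = e^(t)
K′′′(t) = e^(t)
K′′′′(t) = e^(t)
K′′′′′(t) = e^(t)

κ_5 = K′′′′′(0) = 1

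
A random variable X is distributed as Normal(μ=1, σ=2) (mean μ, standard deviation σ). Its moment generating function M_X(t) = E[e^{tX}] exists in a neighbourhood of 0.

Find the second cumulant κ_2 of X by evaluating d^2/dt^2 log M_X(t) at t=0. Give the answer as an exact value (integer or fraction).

M_X(t) = e^(2*t^2 + t)
K_X(t) = log M_X(t) = 2*t^2 + t
K^(2)(t) = 4

κ_2 = K^(2)(0) = 4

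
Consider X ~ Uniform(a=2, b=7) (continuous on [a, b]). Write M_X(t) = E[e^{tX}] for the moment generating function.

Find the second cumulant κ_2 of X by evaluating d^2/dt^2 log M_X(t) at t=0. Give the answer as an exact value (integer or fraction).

κ_2 = D^2[K](0) = 25/12

M_X(t) = (e^(7*t) - e^(2*t))/(5*t)
K_X(t) = log M_X(t) = -log(t) + log(e^(7*t) - e^(2*t)) - log(5)
D^2[K](t) = (-25*t^2*e^(5*t) + e^(10*t) - 2*e^(5*t) + 1)/(t^2*e^(10*t) - 2*t^2*e^(5*t) + t^2)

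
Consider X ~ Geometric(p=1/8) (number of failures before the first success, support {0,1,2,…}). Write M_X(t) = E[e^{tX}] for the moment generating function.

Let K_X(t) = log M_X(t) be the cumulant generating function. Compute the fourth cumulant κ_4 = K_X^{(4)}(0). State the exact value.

M_X(t) = 1/(8*(1 - 7*e^(t)/8))
K_X(t) = log M_X(t) = -log(1 - 7*e^(t)/8) - 3*log(2)
dK/dt = -7*e^(t)/(7*e^(t) - 8)
d^2K/dt^2 = 56*e^(t)/(49*e^(2*t) - 112*e^(t) + 64)
d^3K/dt^3 = (-392*e^(2*t) - 448*e^(t))/(343*e^(3*t) - 1176*e^(2*t) + 1344*e^(t) - 512)
d^4K/dt^4 = (2744*e^(3*t) + 12544*e^(2*t) + 3584*e^(t))/(2401*e^(4*t) - 10976*e^(3*t) + 18816*e^(2*t) - 14336*e^(t) + 4096)

κ_4 = d^4K/dt^4 |_{t=0} = 18872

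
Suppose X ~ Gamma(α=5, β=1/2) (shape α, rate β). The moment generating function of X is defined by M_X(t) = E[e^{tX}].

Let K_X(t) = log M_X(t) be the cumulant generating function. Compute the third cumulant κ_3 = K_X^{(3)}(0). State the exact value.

M_X(t) = 1/(32*(1/2 - t)^5)
K_X(t) = log M_X(t) = -5*log(1/2 - t) - 5*log(2)
dK/dt = -10/(2*t - 1)
d^2K/dt^2 = 20/(4*t^2 - 4*t + 1)
d^3K/dt^3 = -80/(8*t^3 - 12*t^2 + 6*t - 1)

κ_3 = d^3K/dt^3 |_{t=0} = 80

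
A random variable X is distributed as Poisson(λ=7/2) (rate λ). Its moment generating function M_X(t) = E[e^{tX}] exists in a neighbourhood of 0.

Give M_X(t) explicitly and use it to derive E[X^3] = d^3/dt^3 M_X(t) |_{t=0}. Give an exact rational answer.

E[X^3] = d^3M/dt^3 |_{t=0} = 665/8

M_X(t) = e^(7*e^(t)/2 - 7/2)
dM/dt = 7*e^(-7/2)*e^(t)*e^(7*e^(t)/2)/2
d^2M/dt^2 = (49*e^(2*t)*e^(7*e^(t)/2) + 14*e^(t)*e^(7*e^(t)/2))*e^(-7/2)/4
d^3M/dt^3 = (343*e^(3*t)*e^(7*e^(t)/2) + 294*e^(2*t)*e^(7*e^(t)/2) + 28*e^(t)*e^(7*e^(t)/2))*e^(-7/2)/8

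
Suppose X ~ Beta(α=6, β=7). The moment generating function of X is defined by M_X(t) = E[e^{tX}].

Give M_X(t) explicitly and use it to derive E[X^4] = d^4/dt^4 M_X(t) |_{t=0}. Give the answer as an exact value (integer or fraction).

M_X(t) = ₁F₁(6; 13; t)
M^(4)(t) = 9*₁F₁(10; 17; t)/130

E[X^4] = M^(4)(0) = 9/130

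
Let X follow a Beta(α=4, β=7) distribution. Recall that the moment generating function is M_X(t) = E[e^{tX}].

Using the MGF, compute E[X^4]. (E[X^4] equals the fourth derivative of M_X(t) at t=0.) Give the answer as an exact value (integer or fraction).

E[X^4] = D^4[M](0) = 5/143

M_X(t) = ₁F₁(4; 11; t)
D^4[M](t) = 5*₁F₁(8; 15; t)/143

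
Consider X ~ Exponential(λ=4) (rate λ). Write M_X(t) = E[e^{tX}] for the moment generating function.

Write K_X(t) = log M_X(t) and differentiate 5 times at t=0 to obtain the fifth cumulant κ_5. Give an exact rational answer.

M_X(t) = 4/(4 - t)
K_X(t) = log M_X(t) = -log(4 - t) + 2*log(2)
D^5[K](t) = -24/(t^5 - 20*t^4 + 160*t^3 - 640*t^2 + 1280*t - 1024)

κ_5 = D^5[K](0) = 3/128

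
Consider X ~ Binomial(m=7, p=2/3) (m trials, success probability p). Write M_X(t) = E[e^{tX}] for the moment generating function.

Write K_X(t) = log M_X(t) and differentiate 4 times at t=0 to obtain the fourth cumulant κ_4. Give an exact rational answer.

M_X(t) = (2*e^(t)/3 + 1/3)^7
K_X(t) = log M_X(t) = 7*log(2*e^(t)/3 + 1/3)
dK/dt = 14*e^(t)/(2*e^(t) + 1)
d^2K/dt^2 = 14*e^(t)/(4*e^(2*t) + 4*e^(t) + 1)
d^3K/dt^3 = (-28*e^(2*t) + 14*e^(t))/(8*e^(3*t) + 12*e^(2*t) + 6*e^(t) + 1)
d^4K/dt^4 = (56*e^(3*t) - 112*e^(2*t) + 14*e^(t))/(16*e^(4*t) + 32*e^(3*t) + 24*e^(2*t) + 8*e^(t) + 1)

κ_4 = d^4K/dt^4 |_{t=0} = -14/27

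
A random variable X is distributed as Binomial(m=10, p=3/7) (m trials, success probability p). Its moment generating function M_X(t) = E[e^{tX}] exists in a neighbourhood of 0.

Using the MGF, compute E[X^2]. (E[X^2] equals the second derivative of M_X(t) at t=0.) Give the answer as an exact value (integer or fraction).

E[X^2] = M^(2)(0) = 1020/49

M_X(t) = (3*e^(t)/7 + 4/7)^10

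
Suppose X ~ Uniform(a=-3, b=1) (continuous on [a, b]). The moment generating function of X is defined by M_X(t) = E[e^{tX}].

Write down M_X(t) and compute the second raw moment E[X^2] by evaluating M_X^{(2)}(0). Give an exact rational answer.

E[X^2] = D^2[M](0) = 7/3

M_X(t) = (e^(t) - e^(-3*t))/(4*t)
D^2[M](t) = (t^2*e^(4*t) - 9*t^2 - 2*t*e^(4*t) - 6*t + 2*e^(4*t) - 2)*e^(-3*t)/(4*t^3)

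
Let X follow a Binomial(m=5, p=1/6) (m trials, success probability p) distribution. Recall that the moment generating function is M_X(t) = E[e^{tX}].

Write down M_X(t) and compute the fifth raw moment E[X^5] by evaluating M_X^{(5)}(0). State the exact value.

E[X^5] = M′′′′′(0) = 5525/324

M_X(t) = (e^(t)/6 + 5/6)^5
M′(t) = 5*e^(5*t)/7776 + 25*e^(4*t)/1944 + 125*e^(3*t)/1296 + 625*e^(2*t)/1944 + 3125*e^(t)/7776
M′′(t) = 25*e^(5*t)/7776 + 25*e^(4*t)/486 + 125*e^(3*t)/432 + 625*e^(2*t)/972 + 3125*e^(t)/7776
M′′′(t) = 125*e^(5*t)/7776 + 50*e^(4*t)/243 + 125*e^(3*t)/144 + 625*e^(2*t)/486 + 3125*e^(t)/7776
M′′′′(t) = 625*e^(5*t)/7776 + 200*e^(4*t)/243 + 125*e^(3*t)/48 + 625*e^(2*t)/243 + 3125*e^(t)/7776
M′′′′′(t) = 3125*e^(5*t)/7776 + 800*e^(4*t)/243 + 125*e^(3*t)/16 + 1250*e^(2*t)/243 + 3125*e^(t)/7776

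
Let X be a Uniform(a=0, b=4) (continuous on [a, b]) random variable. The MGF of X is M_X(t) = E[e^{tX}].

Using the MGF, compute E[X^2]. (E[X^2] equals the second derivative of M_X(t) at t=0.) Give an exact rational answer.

E[X^2] = M′′(0) = 16/3

M_X(t) = (e^(4*t) - 1)/(4*t)
M′(t) = (4*t*e^(4*t) - e^(4*t) + 1)/(4*t^2)
M′′(t) = (8*t^2*e^(4*t) - 4*t*e^(4*t) + e^(4*t) - 1)/(2*t^3)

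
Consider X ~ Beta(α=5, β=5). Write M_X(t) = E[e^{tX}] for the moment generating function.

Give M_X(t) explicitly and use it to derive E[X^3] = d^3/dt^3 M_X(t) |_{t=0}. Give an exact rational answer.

M_X(t) = ₁F₁(5; 10; t)
M^(3)(t) = 7*₁F₁(8; 13; t)/44

E[X^3] = M^(3)(0) = 7/44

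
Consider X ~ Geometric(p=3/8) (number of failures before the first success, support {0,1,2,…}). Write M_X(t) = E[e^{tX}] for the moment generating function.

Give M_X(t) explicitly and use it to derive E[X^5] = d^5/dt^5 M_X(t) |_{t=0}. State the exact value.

E[X^5] = M′′′′′(0) = 338135/81

M_X(t) = 3/(8*(1 - 5*e^(t)/8))
M′(t) = 15*e^(t)/(25*e^(2*t) - 80*e^(t) + 64)
M′′(t) = (-75*e^(2*t) - 120*e^(t))/(125*e^(3*t) - 600*e^(2*t) + 960*e^(t) - 512)
M′′′(t) = (375*e^(3*t) + 2400*e^(2*t) + 960*e^(t))/(625*e^(4*t) - 4000*e^(3*t) + 9600*e^(2*t) - 10240*e^(t) + 4096)
M′′′′(t) = (-1875*e^(4*t) - 33000*e^(3*t) - 52800*e^(2*t) - 7680*e^(t))/(3125*e^(5*t) - 25000*e^(4*t) + 80000*e^(3*t) - 128000*e^(2*t) + 102400*e^(t) - 32768)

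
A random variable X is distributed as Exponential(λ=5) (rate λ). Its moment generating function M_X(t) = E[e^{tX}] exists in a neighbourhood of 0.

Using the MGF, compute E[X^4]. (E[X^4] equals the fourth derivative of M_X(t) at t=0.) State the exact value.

M_X(t) = 5/(5 - t)
dM/dt = 5/(t^2 - 10*t + 25)
d^2M/dt^2 = -10/(t^3 - 15*t^2 + 75*t - 125)
d^3M/dt^3 = 30/(t^4 - 20*t^3 + 150*t^2 - 500*t + 625)
d^4M/dt^4 = -120/(t^5 - 25*t^4 + 250*t^3 - 1250*t^2 + 3125*t - 3125)

E[X^4] = d^4M/dt^4 |_{t=0} = 24/625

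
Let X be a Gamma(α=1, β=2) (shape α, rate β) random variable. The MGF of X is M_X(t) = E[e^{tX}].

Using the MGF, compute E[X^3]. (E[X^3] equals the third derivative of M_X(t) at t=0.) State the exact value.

M_X(t) = 2/(2 - t)
M^(3)(t) = 12/(t^4 - 8*t^3 + 24*t^2 - 32*t + 16)

E[X^3] = M^(3)(0) = 3/4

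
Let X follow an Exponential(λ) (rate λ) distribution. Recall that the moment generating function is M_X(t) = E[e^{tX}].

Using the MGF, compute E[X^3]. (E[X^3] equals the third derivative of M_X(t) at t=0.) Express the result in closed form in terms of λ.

E[X^3] = d^3M/dt^3 |_{t=0} = 6/λ^3

M_X(t) = λ/(λ - t)
dM/dt = λ/(λ^2 - 2*λ*t + t^2)
d^2M/dt^2 = -2*λ/(-λ^3 + 3*λ^2*t - 3*λ*t^2 + t^3)
d^3M/dt^3 = 6*λ/(λ^4 - 4*λ^3*t + 6*λ^2*t^2 - 4*λ*t^3 + t^4)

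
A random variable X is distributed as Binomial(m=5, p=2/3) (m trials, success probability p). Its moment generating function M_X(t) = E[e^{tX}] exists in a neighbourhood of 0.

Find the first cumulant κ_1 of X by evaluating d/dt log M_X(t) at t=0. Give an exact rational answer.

κ_1 = D[K](0) = 10/3

M_X(t) = (2*e^(t)/3 + 1/3)^5
K_X(t) = log M_X(t) = 5*log(2*e^(t)/3 + 1/3)
D[K](t) = 10*e^(t)/(2*e^(t) + 1)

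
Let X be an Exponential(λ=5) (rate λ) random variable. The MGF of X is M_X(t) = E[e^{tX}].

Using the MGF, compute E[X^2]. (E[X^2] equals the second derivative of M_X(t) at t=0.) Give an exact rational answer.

M_X(t) = 5/(5 - t)
D^2[M](t) = -10/(t^3 - 15*t^2 + 75*t - 125)

E[X^2] = D^2[M](0) = 2/25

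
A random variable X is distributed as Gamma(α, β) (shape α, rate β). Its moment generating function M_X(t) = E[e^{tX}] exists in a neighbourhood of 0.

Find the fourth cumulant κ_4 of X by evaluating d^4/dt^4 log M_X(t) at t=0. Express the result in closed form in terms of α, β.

M_X(t) = (β/(β - t))^α
K_X(t) = log M_X(t) = α*(log(β) - log(β - t))
K′(t) = -α/(-β + t)
K′′(t) = α/(β^2 - 2*β*t + t^2)
K′′′(t) = -2*α/(-β^3 + 3*β^2*t - 3*β*t^2 + t^3)
K′′′′(t) = 6*α/(β^4 - 4*β^3*t + 6*β^2*t^2 - 4*β*t^3 + t^4)

κ_4 = K′′′′(0) = 6*α/β^4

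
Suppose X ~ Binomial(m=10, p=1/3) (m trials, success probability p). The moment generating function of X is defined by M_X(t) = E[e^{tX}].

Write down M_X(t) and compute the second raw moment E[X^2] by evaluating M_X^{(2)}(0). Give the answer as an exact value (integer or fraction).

M_X(t) = (e^(t)/3 + 2/3)^10

E[X^2] = M′′(0) = 40/3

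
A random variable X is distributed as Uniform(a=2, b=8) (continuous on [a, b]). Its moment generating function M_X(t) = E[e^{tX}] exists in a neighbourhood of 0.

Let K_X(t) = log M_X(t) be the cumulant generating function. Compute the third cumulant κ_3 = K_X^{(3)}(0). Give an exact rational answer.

κ_3 = d^3K/dt^3 |_{t=0} = 0

M_X(t) = (e^(8*t) - e^(2*t))/(6*t)
K_X(t) = log M_X(t) = -log(t) + log(e^(8*t) - e^(2*t)) - log(6)
dK/dt = (8*t*e^(6*t) - 2*t - e^(6*t) + 1)/(t*e^(6*t) - t)
d^2K/dt^2 = (-36*t^2*e^(6*t) + e^(12*t) - 2*e^(6*t) + 1)/(t^2*e^(12*t) - 2*t^2*e^(6*t) + t^2)
d^3K/dt^3 = (216*t^3*e^(12*t) + 216*t^3*e^(6*t) - 2*e^(18*t) + 6*e^(12*t) - 6*e^(6*t) + 2)/(t^3*e^(18*t) - 3*t^3*e^(12*t) + 3*t^3*e^(6*t) - t^3)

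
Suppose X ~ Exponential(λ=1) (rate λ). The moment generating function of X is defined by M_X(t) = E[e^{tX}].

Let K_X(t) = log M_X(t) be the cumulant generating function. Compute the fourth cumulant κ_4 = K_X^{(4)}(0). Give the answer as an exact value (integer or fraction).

M_X(t) = 1/(1 - t)
K_X(t) = log M_X(t) = -log(1 - t)
K′(t) = -1/(t - 1)
K′′(t) = 1/(t^2 - 2*t + 1)
K′′′(t) = -2/(t^3 - 3*t^2 + 3*t - 1)
K′′′′(t) = 6/(t^4 - 4*t^3 + 6*t^2 - 4*t + 1)

κ_4 = K′′′′(0) = 6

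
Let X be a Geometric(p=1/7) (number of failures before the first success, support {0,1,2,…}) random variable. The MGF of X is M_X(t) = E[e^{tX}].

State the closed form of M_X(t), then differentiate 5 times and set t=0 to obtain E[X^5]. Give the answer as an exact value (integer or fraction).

M_X(t) = 1/(7*(1 - 6*e^(t)/7))
M′(t) = 6*e^(t)/(36*e^(2*t) - 84*e^(t) + 49)
M′′(t) = (-36*e^(2*t) - 42*e^(t))/(216*e^(3*t) - 756*e^(2*t) + 882*e^(t) - 343)
M′′′(t) = (216*e^(3*t) + 1008*e^(2*t) + 294*e^(t))/(1296*e^(4*t) - 6048*e^(3*t) + 10584*e^(2*t) - 8232*e^(t) + 2401)
M′′′′(t) = (-1296*e^(4*t) - 16632*e^(3*t) - 19404*e^(2*t) - 2058*e^(t))/(7776*e^(5*t) - 45360*e^(4*t) + 105840*e^(3*t) - 123480*e^(2*t) + 72030*e^(t) - 16807)

E[X^5] = M′′′′′(0) = 1277646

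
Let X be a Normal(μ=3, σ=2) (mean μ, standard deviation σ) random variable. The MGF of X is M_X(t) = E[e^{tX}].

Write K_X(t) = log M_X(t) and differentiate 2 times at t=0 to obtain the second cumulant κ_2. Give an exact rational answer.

κ_2 = K^(2)(0) = 4

M_X(t) = e^(2*t^2 + 3*t)
K_X(t) = log M_X(t) = 2*t^2 + 3*t
K^(2)(t) = 4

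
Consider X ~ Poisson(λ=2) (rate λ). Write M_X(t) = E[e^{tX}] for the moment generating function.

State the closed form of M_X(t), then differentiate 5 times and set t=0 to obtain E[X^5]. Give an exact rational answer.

E[X^5] = d^5M/dt^5 |_{t=0} = 454

M_X(t) = e^(2*e^(t) - 2)
dM/dt = 2*e^(-2)*e^(t)*e^(2*e^(t))
d^2M/dt^2 = (4*e^(2*t)*e^(2*e^(t)) + 2*e^(t)*e^(2*e^(t)))*e^(-2)
d^3M/dt^3 = (8*e^(3*t)*e^(2*e^(t)) + 12*e^(2*t)*e^(2*e^(t)) + 2*e^(t)*e^(2*e^(t)))*e^(-2)
d^4M/dt^4 = (16*e^(4*t)*e^(2*e^(t)) + 48*e^(3*t)*e^(2*e^(t)) + 28*e^(2*t)*e^(2*e^(t)) + 2*e^(t)*e^(2*e^(t)))*e^(-2)
d^5M/dt^5 = (32*e^(5*t)*e^(2*e^(t)) + 160*e^(4*t)*e^(2*e^(t)) + 200*e^(3*t)*e^(2*e^(t)) + 60*e^(2*t)*e^(2*e^(t)) + 2*e^(t)*e^(2*e^(t)))*e^(-2)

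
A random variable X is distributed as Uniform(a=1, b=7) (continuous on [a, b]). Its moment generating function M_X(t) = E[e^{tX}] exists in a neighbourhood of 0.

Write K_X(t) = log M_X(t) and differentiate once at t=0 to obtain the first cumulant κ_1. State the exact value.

M_X(t) = (e^(7*t) - e^(t))/(6*t)
K_X(t) = log M_X(t) = -log(t) + log(e^(7*t) - e^(t)) - log(6)
D[K](t) = (7*t*e^(6*t) - t - e^(6*t) + 1)/(t*e^(6*t) - t)

κ_1 = D[K](0) = 4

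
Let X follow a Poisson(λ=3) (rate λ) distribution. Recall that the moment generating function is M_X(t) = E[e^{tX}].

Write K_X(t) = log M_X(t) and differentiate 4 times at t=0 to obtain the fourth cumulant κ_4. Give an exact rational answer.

M_X(t) = e^(3*e^(t) - 3)
K_X(t) = log M_X(t) = 3*e^(t) - 3
K′(t) = 3*e^(t)
K′′(t) = 3*e^(t)
K′′′(t) = 3*e^(t)
K′′′′(t) = 3*e^(t)

κ_4 = K′′′′(0) = 3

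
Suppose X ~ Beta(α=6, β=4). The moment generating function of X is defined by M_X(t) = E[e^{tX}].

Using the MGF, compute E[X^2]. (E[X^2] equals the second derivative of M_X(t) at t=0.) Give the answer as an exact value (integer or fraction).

M_X(t) = ₁F₁(6; 10; t)
dM/dt = 3*₁F₁(7; 11; t)/5
d^2M/dt^2 = 21*₁F₁(8; 12; t)/55

E[X^2] = d^2M/dt^2 |_{t=0} = 21/55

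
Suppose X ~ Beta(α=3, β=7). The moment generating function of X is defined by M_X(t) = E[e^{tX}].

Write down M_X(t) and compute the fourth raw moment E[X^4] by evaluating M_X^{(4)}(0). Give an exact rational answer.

M_X(t) = ₁F₁(3; 10; t)
M^(4)(t) = 3*₁F₁(7; 14; t)/143

E[X^4] = M^(4)(0) = 3/143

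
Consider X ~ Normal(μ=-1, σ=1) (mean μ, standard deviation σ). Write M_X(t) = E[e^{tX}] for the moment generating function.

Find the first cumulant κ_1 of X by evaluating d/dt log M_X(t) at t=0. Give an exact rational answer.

M_X(t) = e^(t^2/2 - t)
K_X(t) = log M_X(t) = t^2/2 - t
dK/dt = t - 1

κ_1 = dK/dt |_{t=0} = -1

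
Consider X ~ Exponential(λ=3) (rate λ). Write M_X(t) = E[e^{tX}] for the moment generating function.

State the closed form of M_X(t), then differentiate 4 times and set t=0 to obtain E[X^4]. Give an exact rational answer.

E[X^4] = M′′′′(0) = 8/27

M_X(t) = 3/(3 - t)
M′(t) = 3/(t^2 - 6*t + 9)
M′′(t) = -6/(t^3 - 9*t^2 + 27*t - 27)
M′′′(t) = 18/(t^4 - 12*t^3 + 54*t^2 - 108*t + 81)
M′′′′(t) = -72/(t^5 - 15*t^4 + 90*t^3 - 270*t^2 + 405*t - 243)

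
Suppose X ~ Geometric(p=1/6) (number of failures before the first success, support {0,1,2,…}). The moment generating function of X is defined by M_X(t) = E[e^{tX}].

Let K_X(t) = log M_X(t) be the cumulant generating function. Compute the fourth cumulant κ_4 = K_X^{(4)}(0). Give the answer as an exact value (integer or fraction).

κ_4 = d^4K/dt^4 |_{t=0} = 5430

M_X(t) = 1/(6*(1 - 5*e^(t)/6))
K_X(t) = log M_X(t) = -log(1 - 5*e^(t)/6) - log(6)
dK/dt = -5*e^(t)/(5*e^(t) - 6)
d^2K/dt^2 = 30*e^(t)/(25*e^(2*t) - 60*e^(t) + 36)
d^3K/dt^3 = (-150*e^(2*t) - 180*e^(t))/(125*e^(3*t) - 450*e^(2*t) + 540*e^(t) - 216)
d^4K/dt^4 = (750*e^(3*t) + 3600*e^(2*t) + 1080*e^(t))/(625*e^(4*t) - 3000*e^(3*t) + 5400*e^(2*t) - 4320*e^(t) + 1296)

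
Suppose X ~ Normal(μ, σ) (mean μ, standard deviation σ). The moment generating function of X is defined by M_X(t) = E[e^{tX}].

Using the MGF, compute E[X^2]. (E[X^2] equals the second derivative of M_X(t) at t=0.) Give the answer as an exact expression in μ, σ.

E[X^2] = M′′(0) = μ^2 + σ^2

M_X(t) = e^(μ*t + σ^2*t^2/2)
M′(t) = μ*e^(μ*t)*e^(σ^2*t^2/2) + σ^2*t*e^(μ*t)*e^(σ^2*t^2/2)
M′′(t) = μ^2*e^(μ*t)*e^(σ^2*t^2/2) + 2*μ*σ^2*t*e^(μ*t)*e^(σ^2*t^2/2) + σ^4*t^2*e^(μ*t)*e^(σ^2*t^2/2) + σ^2*e^(μ*t)*e^(σ^2*t^2/2)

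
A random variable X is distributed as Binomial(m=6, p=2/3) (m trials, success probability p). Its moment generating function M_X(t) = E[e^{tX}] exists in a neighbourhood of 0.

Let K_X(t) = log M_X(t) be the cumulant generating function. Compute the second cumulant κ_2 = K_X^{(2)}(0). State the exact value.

M_X(t) = (2*e^(t)/3 + 1/3)^6
K_X(t) = log M_X(t) = 6*log(2*e^(t)/3 + 1/3)
D^2[K](t) = 12*e^(t)/(4*e^(2*t) + 4*e^(t) + 1)

κ_2 = D^2[K](0) = 4/3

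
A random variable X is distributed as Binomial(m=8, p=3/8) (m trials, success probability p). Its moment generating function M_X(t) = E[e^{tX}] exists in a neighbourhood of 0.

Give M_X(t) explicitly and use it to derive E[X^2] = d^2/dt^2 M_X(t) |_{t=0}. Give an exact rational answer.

E[X^2] = M^(2)(0) = 87/8

M_X(t) = (3*e^(t)/8 + 5/8)^8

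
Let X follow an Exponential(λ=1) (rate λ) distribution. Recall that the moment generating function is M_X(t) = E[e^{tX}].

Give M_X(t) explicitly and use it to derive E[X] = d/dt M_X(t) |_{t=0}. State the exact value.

M_X(t) = 1/(1 - t)
M′(t) = 1/(t^2 - 2*t + 1)

E[X] = M′(0) = 1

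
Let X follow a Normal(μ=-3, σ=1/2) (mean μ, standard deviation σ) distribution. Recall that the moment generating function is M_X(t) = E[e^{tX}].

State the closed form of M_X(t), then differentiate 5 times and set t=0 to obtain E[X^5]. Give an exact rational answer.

E[X^5] = M^(5)(0) = -5013/16

M_X(t) = e^(t^2/8 - 3*t)
M^(5)(t) = (t^5*e^(t^2/8) - 60*t^4*e^(t^2/8) + 1480*t^3*e^(t^2/8) - 18720*t^2*e^(t^2/8) + 121200*t*e^(t^2/8) - 320832*e^(t^2/8))*e^(-3*t)/1024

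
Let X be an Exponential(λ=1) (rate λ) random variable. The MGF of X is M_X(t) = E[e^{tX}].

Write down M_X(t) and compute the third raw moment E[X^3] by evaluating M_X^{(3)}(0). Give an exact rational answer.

E[X^3] = M′′′(0) = 6

M_X(t) = 1/(1 - t)
M′(t) = 1/(t^2 - 2*t + 1)
M′′(t) = -2/(t^3 - 3*t^2 + 3*t - 1)
M′′′(t) = 6/(t^4 - 4*t^3 + 6*t^2 - 4*t + 1)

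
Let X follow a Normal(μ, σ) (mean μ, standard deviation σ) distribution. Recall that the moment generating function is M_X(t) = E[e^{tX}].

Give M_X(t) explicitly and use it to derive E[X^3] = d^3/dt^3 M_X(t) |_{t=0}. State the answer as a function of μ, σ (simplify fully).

E[X^3] = D^3[M](0) = μ*(μ^2 + 3*σ^2)

M_X(t) = e^(μ*t + σ^2*t^2/2)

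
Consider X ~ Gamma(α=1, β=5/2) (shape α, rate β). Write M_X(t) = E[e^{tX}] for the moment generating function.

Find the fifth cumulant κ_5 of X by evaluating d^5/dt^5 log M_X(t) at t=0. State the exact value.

M_X(t) = 5/(2*(5/2 - t))
K_X(t) = log M_X(t) = -log(5/2 - t) - log(2) + log(5)
dK/dt = -2/(2*t - 5)
d^2K/dt^2 = 4/(4*t^2 - 20*t + 25)
d^3K/dt^3 = -16/(8*t^3 - 60*t^2 + 150*t - 125)
d^4K/dt^4 = 96/(16*t^4 - 160*t^3 + 600*t^2 - 1000*t + 625)
d^5K/dt^5 = -768/(32*t^5 - 400*t^4 + 2000*t^3 - 5000*t^2 + 6250*t - 3125)

κ_5 = d^5K/dt^5 |_{t=0} = 768/3125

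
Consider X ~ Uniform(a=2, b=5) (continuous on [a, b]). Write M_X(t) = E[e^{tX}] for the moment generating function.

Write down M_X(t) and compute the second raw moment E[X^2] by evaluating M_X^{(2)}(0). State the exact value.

E[X^2] = d^2M/dt^2 |_{t=0} = 13

M_X(t) = (e^(5*t) - e^(2*t))/(3*t)
dM/dt = (5*t*e^(5*t) - 2*t*e^(2*t) - e^(5*t) + e^(2*t))/(3*t^2)
d^2M/dt^2 = (25*t^2*e^(5*t) - 4*t^2*e^(2*t) - 10*t*e^(5*t) + 4*t*e^(2*t) + 2*e^(5*t) - 2*e^(2*t))/(3*t^3)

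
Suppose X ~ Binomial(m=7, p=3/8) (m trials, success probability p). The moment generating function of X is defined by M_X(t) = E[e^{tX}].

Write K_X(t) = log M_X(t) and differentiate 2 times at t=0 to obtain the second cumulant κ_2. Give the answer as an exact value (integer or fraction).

κ_2 = d^2K/dt^2 |_{t=0} = 105/64

M_X(t) = (3*e^(t)/8 + 5/8)^7
K_X(t) = log M_X(t) = 7*log(3*e^(t)/8 + 5/8)
dK/dt = 21*e^(t)/(3*e^(t) + 5)
d^2K/dt^2 = 105*e^(t)/(9*e^(2*t) + 30*e^(t) + 25)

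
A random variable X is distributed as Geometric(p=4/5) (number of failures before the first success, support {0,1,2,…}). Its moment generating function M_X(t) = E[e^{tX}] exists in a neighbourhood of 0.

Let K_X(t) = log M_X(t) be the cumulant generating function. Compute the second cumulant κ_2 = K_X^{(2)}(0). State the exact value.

κ_2 = D^2[K](0) = 5/16

M_X(t) = 4/(5*(1 - e^(t)/5))
K_X(t) = log M_X(t) = -log(1 - e^(t)/5) - log(5) + 2*log(2)
D^2[K](t) = 5*e^(t)/(e^(2*t) - 10*e^(t) + 25)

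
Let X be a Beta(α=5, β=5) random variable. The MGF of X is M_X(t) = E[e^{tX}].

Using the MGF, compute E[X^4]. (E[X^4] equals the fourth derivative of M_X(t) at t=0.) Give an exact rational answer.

M_X(t) = ₁F₁(5; 10; t)
D^4[M](t) = 14*₁F₁(9; 14; t)/143

E[X^4] = D^4[M](0) = 14/143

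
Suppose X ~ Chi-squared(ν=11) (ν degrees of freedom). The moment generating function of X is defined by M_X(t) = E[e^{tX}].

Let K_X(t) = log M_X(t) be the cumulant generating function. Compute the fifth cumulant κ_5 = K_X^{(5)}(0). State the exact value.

M_X(t) = (1 - 2*t)^(-11/2)
K_X(t) = log M_X(t) = -11*log(1 - 2*t)/2
dK/dt = -11/(2*t - 1)
d^2K/dt^2 = 22/(4*t^2 - 4*t + 1)
d^3K/dt^3 = -88/(8*t^3 - 12*t^2 + 6*t - 1)
d^4K/dt^4 = 528/(16*t^4 - 32*t^3 + 24*t^2 - 8*t + 1)
d^5K/dt^5 = -4224/(32*t^5 - 80*t^4 + 80*t^3 - 40*t^2 + 10*t - 1)

κ_5 = d^5K/dt^5 |_{t=0} = 4224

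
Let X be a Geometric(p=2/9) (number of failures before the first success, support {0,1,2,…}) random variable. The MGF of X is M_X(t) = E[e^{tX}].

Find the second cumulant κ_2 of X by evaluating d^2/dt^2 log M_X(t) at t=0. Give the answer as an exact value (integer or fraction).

κ_2 = K′′(0) = 63/4

M_X(t) = 2/(9*(1 - 7*e^(t)/9))
K_X(t) = log M_X(t) = -log(1 - 7*e^(t)/9) - 2*log(3) + log(2)
K′(t) = -7*e^(t)/(7*e^(t) - 9)
K′′(t) = 63*e^(t)/(49*e^(2*t) - 126*e^(t) + 81)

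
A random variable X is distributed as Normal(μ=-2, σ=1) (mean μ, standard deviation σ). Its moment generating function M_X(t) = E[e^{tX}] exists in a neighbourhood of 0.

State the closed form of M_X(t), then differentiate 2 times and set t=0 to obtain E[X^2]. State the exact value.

M_X(t) = e^(t^2/2 - 2*t)
dM/dt = t*e^(-2*t)*e^(t^2/2) - 2*e^(-2*t)*e^(t^2/2)
d^2M/dt^2 = (t^2*e^(t^2/2) - 4*t*e^(t^2/2) + 5*e^(t^2/2))*e^(-2*t)

E[X^2] = d^2M/dt^2 |_{t=0} = 5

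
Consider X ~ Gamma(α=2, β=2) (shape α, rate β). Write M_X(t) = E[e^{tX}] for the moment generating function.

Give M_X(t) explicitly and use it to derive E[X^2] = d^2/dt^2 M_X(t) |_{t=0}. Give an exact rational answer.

M_X(t) = 4/(2 - t)^2
M^(2)(t) = 24/(t^4 - 8*t^3 + 24*t^2 - 32*t + 16)

E[X^2] = M^(2)(0) = 3/2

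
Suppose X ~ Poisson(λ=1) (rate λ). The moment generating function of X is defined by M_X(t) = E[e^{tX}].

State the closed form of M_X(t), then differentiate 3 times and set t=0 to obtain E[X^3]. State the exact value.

M_X(t) = e^(e^(t) - 1)
dM/dt = e^(-1)*e^(t)*e^(e^(t))
d^2M/dt^2 = (e^(2*t)*e^(e^(t)) + e^(t)*e^(e^(t)))*e^(-1)
d^3M/dt^3 = (e^(3*t)*e^(e^(t)) + 3*e^(2*t)*e^(e^(t)) + e^(t)*e^(e^(t)))*e^(-1)

E[X^3] = d^3M/dt^3 |_{t=0} = 5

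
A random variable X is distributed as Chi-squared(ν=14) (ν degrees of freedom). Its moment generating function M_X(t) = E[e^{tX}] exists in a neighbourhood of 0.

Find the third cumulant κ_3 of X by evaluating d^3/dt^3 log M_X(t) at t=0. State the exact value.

M_X(t) = (1 - 2*t)^(-7)
K_X(t) = log M_X(t) = -7*log(1 - 2*t)
K′(t) = -14/(2*t - 1)
K′′(t) = 28/(4*t^2 - 4*t + 1)
K′′′(t) = -112/(8*t^3 - 12*t^2 + 6*t - 1)

κ_3 = K′′′(0) = 112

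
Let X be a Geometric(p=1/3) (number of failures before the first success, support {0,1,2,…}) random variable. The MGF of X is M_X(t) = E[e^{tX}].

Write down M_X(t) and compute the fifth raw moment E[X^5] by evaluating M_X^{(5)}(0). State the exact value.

M_X(t) = 1/(3*(1 - 2*e^(t)/3))
M′(t) = 2*e^(t)/(4*e^(2*t) - 12*e^(t) + 9)
M′′(t) = (-4*e^(2*t) - 6*e^(t))/(8*e^(3*t) - 36*e^(2*t) + 54*e^(t) - 27)
M′′′(t) = (8*e^(3*t) + 48*e^(2*t) + 18*e^(t))/(16*e^(4*t) - 96*e^(3*t) + 216*e^(2*t) - 216*e^(t) + 81)
M′′′′(t) = (-16*e^(4*t) - 264*e^(3*t) - 396*e^(2*t) - 54*e^(t))/(32*e^(5*t) - 240*e^(4*t) + 720*e^(3*t) - 1080*e^(2*t) + 810*e^(t) - 243)
M′′′′′(t) = (32*e^(5*t) + 1248*e^(4*t) + 4752*e^(3*t) + 2808*e^(2*t) + 162*e^(t))/(64*e^(6*t) - 576*e^(5*t) + 2160*e^(4*t) - 4320*e^(3*t) + 4860*e^(2*t) - 2916*e^(t) + 729)

E[X^5] = M′′′′′(0) = 9002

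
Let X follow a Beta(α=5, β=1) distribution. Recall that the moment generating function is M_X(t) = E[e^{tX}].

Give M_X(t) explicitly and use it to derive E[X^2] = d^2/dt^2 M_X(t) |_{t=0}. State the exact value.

E[X^2] = M′′(0) = 5/7

M_X(t) = ₁F₁(5; 6; t)
M′(t) = 5*₁F₁(6; 7; t)/6
M′′(t) = 5*₁F₁(7; 8; t)/7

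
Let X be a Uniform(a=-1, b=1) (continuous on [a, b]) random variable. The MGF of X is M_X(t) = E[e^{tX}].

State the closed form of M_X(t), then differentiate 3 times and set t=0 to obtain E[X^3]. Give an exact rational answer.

M_X(t) = (e^(t) - e^(-t))/(2*t)
M^(3)(t) = (t^3*e^(2*t) + t^3 - 3*t^2*e^(2*t) + 3*t^2 + 6*t*e^(2*t) + 6*t - 6*e^(2*t) + 6)*e^(-t)/(2*t^4)

E[X^3] = M^(3)(0) = 0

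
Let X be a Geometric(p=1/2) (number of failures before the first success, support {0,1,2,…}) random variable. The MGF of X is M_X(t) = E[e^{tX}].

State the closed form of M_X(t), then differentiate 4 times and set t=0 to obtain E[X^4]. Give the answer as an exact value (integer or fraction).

E[X^4] = M′′′′(0) = 75

M_X(t) = 1/(2*(1 - e^(t)/2))
M′(t) = e^(t)/(e^(2*t) - 4*e^(t) + 4)
M′′(t) = (-e^(2*t) - 2*e^(t))/(e^(3*t) - 6*e^(2*t) + 12*e^(t) - 8)
M′′′(t) = (e^(3*t) + 8*e^(2*t) + 4*e^(t))/(e^(4*t) - 8*e^(3*t) + 24*e^(2*t) - 32*e^(t) + 16)
M′′′′(t) = (-e^(4*t) - 22*e^(3*t) - 44*e^(2*t) - 8*e^(t))/(e^(5*t) - 10*e^(4*t) + 40*e^(3*t) - 80*e^(2*t) + 80*e^(t) - 32)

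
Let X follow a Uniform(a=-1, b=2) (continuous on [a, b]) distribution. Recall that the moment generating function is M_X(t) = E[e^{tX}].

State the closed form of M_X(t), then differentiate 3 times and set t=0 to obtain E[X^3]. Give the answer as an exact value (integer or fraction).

M_X(t) = (e^(2*t) - e^(-t))/(3*t)
M^(3)(t) = (8*t^3*e^(3*t) + t^3 - 12*t^2*e^(3*t) + 3*t^2 + 12*t*e^(3*t) + 6*t - 6*e^(3*t) + 6)*e^(-t)/(3*t^4)

E[X^3] = M^(3)(0) = 5/4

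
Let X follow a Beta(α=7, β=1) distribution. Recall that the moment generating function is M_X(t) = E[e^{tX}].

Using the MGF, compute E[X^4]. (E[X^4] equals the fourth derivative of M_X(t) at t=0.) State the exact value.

E[X^4] = D^4[M](0) = 7/11

M_X(t) = ₁F₁(7; 8; t)
D^4[M](t) = 7*₁F₁(11; 12; t)/11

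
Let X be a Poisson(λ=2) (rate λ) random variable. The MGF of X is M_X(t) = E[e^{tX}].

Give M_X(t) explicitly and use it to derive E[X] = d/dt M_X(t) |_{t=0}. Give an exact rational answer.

E[X] = M′(0) = 2

M_X(t) = e^(2*e^(t) - 2)
M′(t) = 2*e^(-2)*e^(t)*e^(2*e^(t))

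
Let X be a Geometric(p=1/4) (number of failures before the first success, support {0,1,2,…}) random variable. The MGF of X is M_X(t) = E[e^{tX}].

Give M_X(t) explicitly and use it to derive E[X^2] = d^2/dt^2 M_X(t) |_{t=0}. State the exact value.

M_X(t) = 1/(4*(1 - 3*e^(t)/4))
M^(2)(t) = (-9*e^(2*t) - 12*e^(t))/(27*e^(3*t) - 108*e^(2*t) + 144*e^(t) - 64)

E[X^2] = M^(2)(0) = 21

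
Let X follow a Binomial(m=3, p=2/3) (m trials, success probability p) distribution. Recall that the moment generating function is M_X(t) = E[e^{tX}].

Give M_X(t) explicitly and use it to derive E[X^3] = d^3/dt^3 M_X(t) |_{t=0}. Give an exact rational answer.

E[X^3] = D^3[M](0) = 106/9

M_X(t) = (2*e^(t)/3 + 1/3)^3
D^3[M](t) = 8*e^(3*t) + 32*e^(2*t)/9 + 2*e^(t)/9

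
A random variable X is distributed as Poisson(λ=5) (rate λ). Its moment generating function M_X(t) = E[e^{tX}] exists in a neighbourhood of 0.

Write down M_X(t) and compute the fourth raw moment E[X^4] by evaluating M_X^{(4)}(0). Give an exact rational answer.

M_X(t) = e^(5*e^(t) - 5)
M^(4)(t) = (625*e^(4*t)*e^(5*e^(t)) + 750*e^(3*t)*e^(5*e^(t)) + 175*e^(2*t)*e^(5*e^(t)) + 5*e^(t)*e^(5*e^(t)))*e^(-5)

E[X^4] = M^(4)(0) = 1555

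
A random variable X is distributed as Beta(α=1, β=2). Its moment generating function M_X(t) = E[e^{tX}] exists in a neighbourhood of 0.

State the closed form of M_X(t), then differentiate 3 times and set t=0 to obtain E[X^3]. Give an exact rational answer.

M_X(t) = ₁F₁(1; 3; t)
D^3[M](t) = ₁F₁(4; 6; t)/10

E[X^3] = D^3[M](0) = 1/10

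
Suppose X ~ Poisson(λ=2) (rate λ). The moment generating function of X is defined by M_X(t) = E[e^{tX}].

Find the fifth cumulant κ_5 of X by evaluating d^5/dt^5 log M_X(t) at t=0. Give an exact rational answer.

M_X(t) = e^(2*e^(t) - 2)
K_X(t) = log M_X(t) = 2*e^(t) - 2
D^5[K](t) = 2*e^(t)

κ_5 = D^5[K](0) = 2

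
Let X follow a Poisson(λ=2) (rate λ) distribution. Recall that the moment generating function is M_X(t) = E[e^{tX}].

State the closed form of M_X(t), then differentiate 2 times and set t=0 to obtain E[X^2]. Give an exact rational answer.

E[X^2] = M^(2)(0) = 6

M_X(t) = e^(2*e^(t) - 2)
M^(2)(t) = (4*e^(2*t)*e^(2*e^(t)) + 2*e^(t)*e^(2*e^(t)))*e^(-2)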